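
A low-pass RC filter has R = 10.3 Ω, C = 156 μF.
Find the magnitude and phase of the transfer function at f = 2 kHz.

Step 1 — Angular frequency: ω = 2π·2000 = 1.257e+04 rad/s.
Step 2 — Transfer function: H(jω) = 1/(1 + jωRC).
Step 3 — Denominator: 1 + jωRC = 1 + j·1.257e+04·10.3·0.000156 = 1 + j20.19.
Step 4 — H = 0.002447 - j0.0494.
Step 5 — Magnitude: |H| = 0.04946 (-26.1 dB); phase: φ = -87.2°.

|H| = 0.04946 (-26.1 dB), φ = -87.2°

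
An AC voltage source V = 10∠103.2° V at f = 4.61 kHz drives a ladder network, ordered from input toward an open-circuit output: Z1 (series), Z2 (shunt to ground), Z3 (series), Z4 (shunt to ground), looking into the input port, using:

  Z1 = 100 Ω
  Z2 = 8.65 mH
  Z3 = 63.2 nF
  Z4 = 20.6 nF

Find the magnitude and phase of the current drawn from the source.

Step 1 — Angular frequency: ω = 2π·f = 2π·4610 = 2.897e+04 rad/s.
Step 2 — Component impedances:
  Z1: Z = R = 100 Ω
  Z2: Z = jωL = j·2.897e+04·0.00865 = 0 + j250.6 Ω
  Z3: Z = 1/(jωC) = -j/(ω·C) = 0 - j546.3 Ω
  Z4: Z = 1/(jωC) = -j/(ω·C) = 0 - j1676 Ω
Step 3 — Ladder network (open output): work backward from the far end, alternating series and parallel combinations. Z_in = 100 + j282.4 Ω = 299.6∠70.5° Ω.
Step 4 — Source phasor: V = 10∠103.2° V = -2.284 + j9.736 V.
Step 5 — Ohm's law: I = V / Z_total = (-2.284 + j9.736) / (100 + j282.4) = 0.02809 + j0.01803 A.
Step 6 — Convert to polar: |I| = 0.03338 A, ∠I = 32.7°.

I = 0.03338∠32.7° A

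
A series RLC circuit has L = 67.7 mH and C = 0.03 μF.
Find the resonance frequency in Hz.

Step 1 — Resonance condition Im(Z)=0 gives ω₀ = 1/√(LC).
Step 2 — ω₀ = 1/√(0.0677·3e-08) = 2.219e+04 rad/s.
Step 3 — f₀ = ω₀/(2π) = 3532 Hz.

f₀ = 3532 Hz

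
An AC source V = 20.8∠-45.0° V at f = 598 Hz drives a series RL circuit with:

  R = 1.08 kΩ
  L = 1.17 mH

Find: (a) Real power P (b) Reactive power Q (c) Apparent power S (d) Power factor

Step 1 — Angular frequency: ω = 2π·f = 2π·598 = 3757 rad/s.
Step 2 — Component impedances:
  R: Z = R = 1080 Ω
  L: Z = jωL = j·3757·0.00117 = 0 + j4.396 Ω
Step 3 — Series combination: Z_total = R + L = 1080 + j4.396 Ω = 1080∠0.2° Ω.
Step 4 — Source phasor: V = 20.8∠-45.0° V = 14.71 - j14.71 V.
Step 5 — Current: I = V / Z = 0.01356 - j0.01367 A = 0.01926∠-45.2° A.
Step 6 — Complex power: S = V·I* = 0.4006 + j0.001631 VA.
Step 7 — Real power: P = Re(S) = 0.4006 W.
Step 8 — Reactive power: Q = Im(S) = 0.001631 VAR.
Step 9 — Apparent power: |S| = 0.4006 VA.
Step 10 — Power factor: PF = P/|S| = 1 (lagging).

(a) P = 0.4006 W  (b) Q = 0.001631 VAR  (c) S = 0.4006 VA  (d) PF = 1 (lagging)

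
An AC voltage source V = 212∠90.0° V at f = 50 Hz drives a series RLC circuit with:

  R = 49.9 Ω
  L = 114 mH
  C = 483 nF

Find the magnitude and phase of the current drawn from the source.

Step 1 — Angular frequency: ω = 2π·f = 2π·50 = 314.2 rad/s.
Step 2 — Component impedances:
  R: Z = R = 49.9 Ω
  L: Z = jωL = j·314.2·0.114 = 0 + j35.81 Ω
  C: Z = 1/(jωC) = -j/(ω·C) = 0 - j6590 Ω
Step 3 — Series combination: Z_total = R + L + C = 49.9 - j6554 Ω = 6555∠-89.6° Ω.
Step 4 — Source phasor: V = 212∠90.0° V = 0 + j212 V.
Step 5 — Ohm's law: I = V / Z_total = (0 + j212) / (49.9 - j6554) = -0.03234 + j0.0002462 A.
Step 6 — Convert to polar: |I| = 0.03234 A, ∠I = 179.6°.

I = 0.03234∠179.6° A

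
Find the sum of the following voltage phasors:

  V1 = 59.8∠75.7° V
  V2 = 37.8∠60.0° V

Step 1 — Convert each phasor to rectangular form:
  V1 = 59.8·(cos(75.7°) + j·sin(75.7°)) = 14.77 + j57.95 V
  V2 = 37.8·(cos(60.0°) + j·sin(60.0°)) = 18.9 + j32.74 V
Step 2 — Sum components: V_total = 33.67 + j90.68 V.
Step 3 — Convert to polar: |V_total| = 96.73 V, ∠V_total = 69.6°.

V_total = 96.73∠69.6° V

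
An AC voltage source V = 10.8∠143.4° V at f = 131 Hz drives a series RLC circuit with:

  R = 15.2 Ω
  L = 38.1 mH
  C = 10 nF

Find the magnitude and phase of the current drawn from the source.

Step 1 — Angular frequency: ω = 2π·f = 2π·131 = 823.1 rad/s.
Step 2 — Component impedances:
  R: Z = R = 15.2 Ω
  L: Z = jωL = j·823.1·0.0381 = 0 + j31.36 Ω
  C: Z = 1/(jωC) = -j/(ω·C) = 0 - j1.215e+05 Ω
Step 3 — Series combination: Z_total = R + L + C = 15.2 - j1.215e+05 Ω = 1.215e+05∠-90.0° Ω.
Step 4 — Source phasor: V = 10.8∠143.4° V = -8.67 + j6.439 V.
Step 5 — Ohm's law: I = V / Z_total = (-8.67 + j6.439) / (15.2 - j1.215e+05) = -5.302e-05 - j7.138e-05 A.
Step 6 — Convert to polar: |I| = 8.892e-05 A, ∠I = -126.6°.

I = 8.892e-05∠-126.6° A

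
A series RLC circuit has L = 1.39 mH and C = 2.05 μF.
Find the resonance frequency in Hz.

Step 1 — Resonance condition Im(Z)=0 gives ω₀ = 1/√(LC).
Step 2 — ω₀ = 1/√(0.00139·2.05e-06) = 1.873e+04 rad/s.
Step 3 — f₀ = ω₀/(2π) = 2982 Hz.

f₀ = 2982 Hz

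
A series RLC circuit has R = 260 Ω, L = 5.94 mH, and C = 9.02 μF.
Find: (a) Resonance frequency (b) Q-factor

Step 1 — Resonance condition Im(Z)=0 gives ω₀ = 1/√(LC).
Step 2 — ω₀ = 1/√(0.00594·9.02e-06) = 4320 rad/s.
Step 3 — f₀ = ω₀/(2π) = 687.6 Hz.
Step 4 — Series Q: Q = ω₀L/R = 4320·0.00594/260 = 0.0987.

(a) f₀ = 687.6 Hz  (b) Q = 0.0987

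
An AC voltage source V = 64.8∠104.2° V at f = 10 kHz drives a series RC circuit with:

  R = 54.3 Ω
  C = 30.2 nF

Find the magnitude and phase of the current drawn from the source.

Step 1 — Angular frequency: ω = 2π·f = 2π·1e+04 = 6.283e+04 rad/s.
Step 2 — Component impedances:
  R: Z = R = 54.3 Ω
  C: Z = 1/(jωC) = -j/(ω·C) = 0 - j527 Ω
Step 3 — Series combination: Z_total = R + C = 54.3 - j527 Ω = 529.8∠-84.1° Ω.
Step 4 — Source phasor: V = 64.8∠104.2° V = -15.9 + j62.82 V.
Step 5 — Ohm's law: I = V / Z_total = (-15.9 + j62.82) / (54.3 - j527) = -0.121 - j0.01769 A.
Step 6 — Convert to polar: |I| = 0.1223 A, ∠I = -171.7°.

I = 0.1223∠-171.7° A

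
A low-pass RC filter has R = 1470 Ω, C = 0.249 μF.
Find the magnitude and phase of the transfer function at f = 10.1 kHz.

Step 1 — Angular frequency: ω = 2π·1.01e+04 = 6.346e+04 rad/s.
Step 2 — Transfer function: H(jω) = 1/(1 + jωRC).
Step 3 — Denominator: 1 + jωRC = 1 + j·6.346e+04·1470·2.49e-07 = 1 + j23.23.
Step 4 — H = 0.00185 - j0.04297.
Step 5 — Magnitude: |H| = 0.04301 (-27.3 dB); phase: φ = -87.5°.

|H| = 0.04301 (-27.3 dB), φ = -87.5°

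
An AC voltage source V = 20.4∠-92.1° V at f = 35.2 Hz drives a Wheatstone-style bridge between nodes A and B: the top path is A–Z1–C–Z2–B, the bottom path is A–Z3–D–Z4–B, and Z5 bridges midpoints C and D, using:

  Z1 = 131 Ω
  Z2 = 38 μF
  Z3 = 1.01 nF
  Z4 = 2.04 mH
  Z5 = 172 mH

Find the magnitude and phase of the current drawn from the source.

Step 1 — Angular frequency: ω = 2π·f = 2π·35.2 = 221.2 rad/s.
Step 2 — Component impedances:
  Z1: Z = R = 131 Ω
  Z2: Z = 1/(jωC) = -j/(ω·C) = 0 - j119 Ω
  Z3: Z = 1/(jωC) = -j/(ω·C) = 0 - j4.477e+06 Ω
  Z4: Z = jωL = j·221.2·0.00204 = 0 + j0.4512 Ω
  Z5: Z = jωL = j·221.2·0.172 = 0 + j38.04 Ω
Step 3 — Bridge requires nodal analysis (the Z5 bridge couples midpoints C and D, so the two paths cannot be reduced to a simple series/parallel combination). Setting node B to ground and injecting 1 A at node A, the 3-node admittance system at A, C, D solves to V_A = Z_AB = 131 + j56.9 Ω = 142.8∠23.5° Ω.
Step 4 — Source phasor: V = 20.4∠-92.1° V = -0.7475 - j20.39 V.
Step 5 — Ohm's law: I = V / Z_total = (-0.7475 - j20.39) / (131 + j56.9) = -0.06166 - j0.1288 A.
Step 6 — Convert to polar: |I| = 0.1428 A, ∠I = -115.6°.

I = 0.1428∠-115.6° A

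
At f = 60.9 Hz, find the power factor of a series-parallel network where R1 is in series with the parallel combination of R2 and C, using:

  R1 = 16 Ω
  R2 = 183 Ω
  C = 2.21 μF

Step 1 — Angular frequency: ω = 2π·f = 2π·60.9 = 382.6 rad/s.
Step 2 — Component impedances:
  R1: Z = R = 16 Ω
  R2: Z = R = 183 Ω
  C: Z = 1/(jωC) = -j/(ω·C) = 0 - j1183 Ω
Step 3 — Parallel branch: R2 || C = 1/(1/R2 + 1/C) = 178.7 - j27.66 Ω.
Step 4 — Series with R1: Z_total = R1 + (R2 || C) = 194.7 - j27.66 Ω = 196.7∠-8.1° Ω.
Step 5 — Power factor: PF = cos(φ) = Re(Z)/|Z| = 194.72/196.67 = 0.9901.
Step 6 — Type: Im(Z) = -27.66 ⇒ leading (phase φ = -8.1°).

PF = 0.9901 (leading, φ = -8.1°)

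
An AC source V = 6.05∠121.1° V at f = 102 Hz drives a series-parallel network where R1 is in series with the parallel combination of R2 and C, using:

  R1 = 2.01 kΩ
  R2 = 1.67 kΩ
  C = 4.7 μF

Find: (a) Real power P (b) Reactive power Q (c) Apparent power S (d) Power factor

Step 1 — Angular frequency: ω = 2π·f = 2π·102 = 640.9 rad/s.
Step 2 — Component impedances:
  R1: Z = R = 2010 Ω
  R2: Z = R = 1670 Ω
  C: Z = 1/(jωC) = -j/(ω·C) = 0 - j332 Ω
Step 3 — Parallel branch: R2 || C = 1/(1/R2 + 1/C) = 63.49 - j319.4 Ω.
Step 4 — Series with R1: Z_total = R1 + (R2 || C) = 2073 - j319.4 Ω = 2098∠-8.8° Ω.
Step 5 — Source phasor: V = 6.05∠121.1° V = -3.125 + j5.18 V.
Step 6 — Current: I = V / Z = -0.001848 + j0.002214 A = 0.002884∠129.9° A.
Step 7 — Complex power: S = V·I* = 0.01724 - j0.002656 VA.
Step 8 — Real power: P = Re(S) = 0.01724 W.
Step 9 — Reactive power: Q = Im(S) = -0.002656 VAR.
Step 10 — Apparent power: |S| = 0.01745 VA.
Step 11 — Power factor: PF = P/|S| = 0.9883 (leading).

(a) P = 0.01724 W  (b) Q = -0.002656 VAR  (c) S = 0.01745 VA  (d) PF = 0.9883 (leading)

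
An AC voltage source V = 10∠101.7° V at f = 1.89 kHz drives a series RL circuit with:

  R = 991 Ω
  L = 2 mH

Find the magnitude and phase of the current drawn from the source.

Step 1 — Angular frequency: ω = 2π·f = 2π·1890 = 1.188e+04 rad/s.
Step 2 — Component impedances:
  R: Z = R = 991 Ω
  L: Z = jωL = j·1.188e+04·0.002 = 0 + j23.75 Ω
Step 3 — Series combination: Z_total = R + L = 991 + j23.75 Ω = 991.3∠1.4° Ω.
Step 4 — Source phasor: V = 10∠101.7° V = -2.028 + j9.792 V.
Step 5 — Ohm's law: I = V / Z_total = (-2.028 + j9.792) / (991 + j23.75) = -0.001808 + j0.009924 A.
Step 6 — Convert to polar: |I| = 0.01009 A, ∠I = 100.3°.

I = 0.01009∠100.3° A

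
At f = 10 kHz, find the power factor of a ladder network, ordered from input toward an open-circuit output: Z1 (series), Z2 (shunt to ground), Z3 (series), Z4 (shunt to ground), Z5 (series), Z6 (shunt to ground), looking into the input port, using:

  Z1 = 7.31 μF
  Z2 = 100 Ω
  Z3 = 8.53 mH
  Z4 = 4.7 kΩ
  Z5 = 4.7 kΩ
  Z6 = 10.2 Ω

Step 1 — Angular frequency: ω = 2π·f = 2π·1e+04 = 6.283e+04 rad/s.
Step 2 — Component impedances:
  Z1: Z = 1/(jωC) = -j/(ω·C) = 0 - j2.177 Ω
  Z2: Z = R = 100 Ω
  Z3: Z = jωL = j·6.283e+04·0.00853 = 0 + j536 Ω
  Z4: Z = R = 4700 Ω
  Z5: Z = R = 4700 Ω
  Z6: Z = R = 10.2 Ω
Step 3 — Ladder network (open output): work backward from the far end, alternating series and parallel combinations. Z_in = 96.11 - j1.327 Ω = 96.12∠-0.8° Ω.
Step 4 — Power factor: PF = cos(φ) = Re(Z)/|Z| = 96.11/96.12 = 0.9999.
Step 5 — Type: Im(Z) = -1.327 ⇒ leading (phase φ = -0.8°).

PF = 0.9999 (leading, φ = -0.8°)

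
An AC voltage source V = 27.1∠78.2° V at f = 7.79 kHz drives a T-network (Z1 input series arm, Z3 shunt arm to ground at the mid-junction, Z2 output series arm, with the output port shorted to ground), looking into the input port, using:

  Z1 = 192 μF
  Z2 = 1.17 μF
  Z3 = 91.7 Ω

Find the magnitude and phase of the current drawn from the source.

Step 1 — Angular frequency: ω = 2π·f = 2π·7790 = 4.895e+04 rad/s.
Step 2 — Component impedances:
  Z1: Z = 1/(jωC) = -j/(ω·C) = 0 - j0.1064 Ω
  Z2: Z = 1/(jωC) = -j/(ω·C) = 0 - j17.46 Ω
  Z3: Z = R = 91.7 Ω
Step 3 — With the output port shorted to ground, the output series arm Z2 runs from the junction to ground; the shunt arm Z3 also runs from the junction to ground. They appear in parallel: Z3 || Z2 = 3.209 - j16.85 Ω.
Step 4 — Series with input arm Z1: Z_in = Z1 + (Z3 || Z2) = 3.209 - j16.96 Ω = 17.26∠-79.3° Ω.
Step 5 — Source phasor: V = 27.1∠78.2° V = 5.542 + j26.53 V.
Step 6 — Ohm's law: I = V / Z_total = (5.542 + j26.53) / (3.209 - j16.96) = -1.451 + j0.6013 A.
Step 7 — Convert to polar: |I| = 1.57 A, ∠I = 157.5°.

I = 1.57∠157.5° A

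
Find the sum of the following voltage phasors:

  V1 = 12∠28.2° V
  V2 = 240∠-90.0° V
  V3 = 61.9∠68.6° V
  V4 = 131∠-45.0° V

Step 1 — Convert each phasor to rectangular form:
  V1 = 12·(cos(28.2°) + j·sin(28.2°)) = 10.58 + j5.671 V
  V2 = 240·(cos(-90.0°) + j·sin(-90.0°)) = 0 - j240 V
  V3 = 61.9·(cos(68.6°) + j·sin(68.6°)) = 22.59 + j57.63 V
  V4 = 131·(cos(-45.0°) + j·sin(-45.0°)) = 92.63 - j92.63 V
Step 2 — Sum components: V_total = 125.8 - j269.3 V.
Step 3 — Convert to polar: |V_total| = 297.3 V, ∠V_total = -65.0°.

V_total = 297.3∠-65.0° V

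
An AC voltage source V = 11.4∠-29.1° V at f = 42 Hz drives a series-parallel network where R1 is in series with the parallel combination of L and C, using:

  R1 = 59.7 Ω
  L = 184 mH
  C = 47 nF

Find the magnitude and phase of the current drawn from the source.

Step 1 — Angular frequency: ω = 2π·f = 2π·42 = 263.9 rad/s.
Step 2 — Component impedances:
  R1: Z = R = 59.7 Ω
  L: Z = jωL = j·263.9·0.184 = 0 + j48.56 Ω
  C: Z = 1/(jωC) = -j/(ω·C) = 0 - j8.063e+04 Ω
Step 3 — Parallel branch: L || C = 1/(1/L + 1/C) = 0 + j48.59 Ω.
Step 4 — Series with R1: Z_total = R1 + (L || C) = 59.7 + j48.59 Ω = 76.97∠39.1° Ω.
Step 5 — Source phasor: V = 11.4∠-29.1° V = 9.961 - j5.544 V.
Step 6 — Ohm's law: I = V / Z_total = (9.961 - j5.544) / (59.7 + j48.59) = 0.05491 - j0.1376 A.
Step 7 — Convert to polar: |I| = 0.1481 A, ∠I = -68.2°.

I = 0.1481∠-68.2° A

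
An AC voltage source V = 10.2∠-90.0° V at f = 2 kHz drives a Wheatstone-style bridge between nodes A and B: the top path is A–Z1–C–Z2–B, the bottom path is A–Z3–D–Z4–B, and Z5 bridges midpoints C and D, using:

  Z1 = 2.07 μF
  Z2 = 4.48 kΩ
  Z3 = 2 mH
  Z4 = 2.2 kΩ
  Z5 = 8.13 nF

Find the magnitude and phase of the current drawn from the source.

Step 1 — Angular frequency: ω = 2π·f = 2π·2000 = 1.257e+04 rad/s.
Step 2 — Component impedances:
  Z1: Z = 1/(jωC) = -j/(ω·C) = 0 - j38.44 Ω
  Z2: Z = R = 4480 Ω
  Z3: Z = jωL = j·1.257e+04·0.002 = 0 + j25.13 Ω
  Z4: Z = R = 2200 Ω
  Z5: Z = 1/(jωC) = -j/(ω·C) = 0 - j9788 Ω
Step 3 — Bridge requires nodal analysis (the Z5 bridge couples midpoints C and D, so the two paths cannot be reduced to a simple series/parallel combination). Setting node B to ground and injecting 1 A at node A, the 3-node admittance system at A, C, D solves to V_A = Z_AB = 1476 + j7.224 Ω = 1476∠0.3° Ω.
Step 4 — Source phasor: V = 10.2∠-90.0° V = 0 - j10.2 V.
Step 5 — Ohm's law: I = V / Z_total = (0 - j10.2) / (1476 + j7.224) = -3.384e-05 - j0.006912 A.
Step 6 — Convert to polar: |I| = 0.006912 A, ∠I = -90.3°.

I = 0.006912∠-90.3° A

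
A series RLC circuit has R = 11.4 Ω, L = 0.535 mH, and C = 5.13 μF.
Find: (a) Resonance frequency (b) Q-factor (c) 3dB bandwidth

Step 1 — Resonance condition Im(Z)=0 gives ω₀ = 1/√(LC).
Step 2 — ω₀ = 1/√(0.000535·5.13e-06) = 1.909e+04 rad/s.
Step 3 — f₀ = ω₀/(2π) = 3038 Hz.
Step 4 — Series Q: Q = ω₀L/R = 1.909e+04·0.000535/11.4 = 0.8958.
Step 5 — 3dB bandwidth: Δω = ω₀/Q = 2.131e+04 rad/s; BW = Δω/(2π) = 3391 Hz.

(a) f₀ = 3038 Hz  (b) Q = 0.8958  (c) BW = 3391 Hz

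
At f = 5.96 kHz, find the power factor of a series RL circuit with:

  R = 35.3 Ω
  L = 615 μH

Step 1 — Angular frequency: ω = 2π·f = 2π·5960 = 3.745e+04 rad/s.
Step 2 — Component impedances:
  R: Z = R = 35.3 Ω
  L: Z = jωL = j·3.745e+04·0.000615 = 0 + j23.03 Ω
Step 3 — Series combination: Z_total = R + L = 35.3 + j23.03 Ω = 42.15∠33.1° Ω.
Step 4 — Power factor: PF = cos(φ) = Re(Z)/|Z| = 35.3/42.15 = 0.8375.
Step 5 — Type: Im(Z) = 23.03 ⇒ lagging (phase φ = 33.1°).

PF = 0.8375 (lagging, φ = 33.1°)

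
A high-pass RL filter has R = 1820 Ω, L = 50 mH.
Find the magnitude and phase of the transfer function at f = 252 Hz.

Step 1 — Angular frequency: ω = 2π·252 = 1583 rad/s.
Step 2 — Transfer function: H(jω) = jωL/(R + jωL).
Step 3 — Numerator jωL = j·79.17; denominator R + jωL = 1820 + j79.17.
Step 4 — H = 0.001889 + j0.04342.
Step 5 — Magnitude: |H| = 0.04346 (-27.2 dB); phase: φ = 87.5°.

|H| = 0.04346 (-27.2 dB), φ = 87.5°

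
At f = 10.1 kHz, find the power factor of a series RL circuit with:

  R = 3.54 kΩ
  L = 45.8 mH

Step 1 — Angular frequency: ω = 2π·f = 2π·1.01e+04 = 6.346e+04 rad/s.
Step 2 — Component impedances:
  R: Z = R = 3540 Ω
  L: Z = jωL = j·6.346e+04·0.0458 = 0 + j2906 Ω
Step 3 — Series combination: Z_total = R + L = 3540 + j2906 Ω = 4580∠39.4° Ω.
Step 4 — Power factor: PF = cos(φ) = Re(Z)/|Z| = 3540/4580 = 0.7729.
Step 5 — Type: Im(Z) = 2906 ⇒ lagging (phase φ = 39.4°).

PF = 0.7729 (lagging, φ = 39.4°)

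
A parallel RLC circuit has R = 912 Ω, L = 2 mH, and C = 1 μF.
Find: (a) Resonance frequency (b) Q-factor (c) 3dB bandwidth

Step 1 — Resonance: ω₀ = 1/√(LC) = 1/√(0.002·1e-06) = 2.236e+04 rad/s.
Step 2 — f₀ = ω₀/(2π) = 3559 Hz.
Step 3 — Parallel Q: Q = R/(ω₀L) = 912/(2.236e+04·0.002) = 20.39.
Step 4 — Bandwidth: Δω = ω₀/Q = 1096 rad/s; BW = Δω/(2π) = 174.5 Hz.

(a) f₀ = 3559 Hz  (b) Q = 20.39  (c) BW = 174.5 Hz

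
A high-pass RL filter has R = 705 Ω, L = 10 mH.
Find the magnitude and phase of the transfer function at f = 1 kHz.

Step 1 — Angular frequency: ω = 2π·1000 = 6283 rad/s.
Step 2 — Transfer function: H(jω) = jωL/(R + jωL).
Step 3 — Numerator jωL = j·62.83; denominator R + jωL = 705 + j62.83.
Step 4 — H = 0.00788 + j0.08842.
Step 5 — Magnitude: |H| = 0.08877 (-21.0 dB); phase: φ = 84.9°.

|H| = 0.08877 (-21.0 dB), φ = 84.9°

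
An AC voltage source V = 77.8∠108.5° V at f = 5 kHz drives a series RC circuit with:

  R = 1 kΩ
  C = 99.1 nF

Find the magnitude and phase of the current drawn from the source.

Step 1 — Angular frequency: ω = 2π·f = 2π·5000 = 3.142e+04 rad/s.
Step 2 — Component impedances:
  R: Z = R = 1000 Ω
  C: Z = 1/(jωC) = -j/(ω·C) = 0 - j321.2 Ω
Step 3 — Series combination: Z_total = R + C = 1000 - j321.2 Ω = 1050∠-17.8° Ω.
Step 4 — Source phasor: V = 77.8∠108.5° V = -24.69 + j73.78 V.
Step 5 — Ohm's law: I = V / Z_total = (-24.69 + j73.78) / (1000 - j321.2) = -0.04386 + j0.05969 A.
Step 6 — Convert to polar: |I| = 0.07407 A, ∠I = 126.3°.

I = 0.07407∠126.3° A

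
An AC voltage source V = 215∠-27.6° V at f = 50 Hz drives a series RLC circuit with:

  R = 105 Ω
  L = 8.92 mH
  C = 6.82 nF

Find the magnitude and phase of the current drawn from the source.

Step 1 — Angular frequency: ω = 2π·f = 2π·50 = 314.2 rad/s.
Step 2 — Component impedances:
  R: Z = R = 105 Ω
  L: Z = jωL = j·314.2·0.00892 = 0 + j2.802 Ω
  C: Z = 1/(jωC) = -j/(ω·C) = 0 - j4.667e+05 Ω
Step 3 — Series combination: Z_total = R + L + C = 105 - j4.667e+05 Ω = 4.667e+05∠-90.0° Ω.
Step 4 — Source phasor: V = 215∠-27.6° V = 190.5 - j99.61 V.
Step 5 — Ohm's law: I = V / Z_total = (190.5 - j99.61) / (105 - j4.667e+05) = 0.0002135 + j0.0004082 A.
Step 6 — Convert to polar: |I| = 0.0004607 A, ∠I = 62.4°.

I = 0.0004607∠62.4° A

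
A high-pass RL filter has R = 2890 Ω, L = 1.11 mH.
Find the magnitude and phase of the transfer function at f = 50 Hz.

Step 1 — Angular frequency: ω = 2π·50 = 314.2 rad/s.
Step 2 — Transfer function: H(jω) = jωL/(R + jωL).
Step 3 — Numerator jωL = j·0.3487; denominator R + jωL = 2890 + j0.3487.
Step 4 — H = 1.456e-08 + j0.0001207.
Step 5 — Magnitude: |H| = 0.0001207 (-78.4 dB); phase: φ = 90.0°.

|H| = 0.0001207 (-78.4 dB), φ = 90.0°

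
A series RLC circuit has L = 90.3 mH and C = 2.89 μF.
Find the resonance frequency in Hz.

Step 1 — Resonance condition Im(Z)=0 gives ω₀ = 1/√(LC).
Step 2 — ω₀ = 1/√(0.0903·2.89e-06) = 1958 rad/s.
Step 3 — f₀ = ω₀/(2π) = 311.5 Hz.

f₀ = 311.5 Hz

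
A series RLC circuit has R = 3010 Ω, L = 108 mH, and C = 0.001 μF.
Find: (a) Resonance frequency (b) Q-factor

Step 1 — Resonance condition Im(Z)=0 gives ω₀ = 1/√(LC).
Step 2 — ω₀ = 1/√(0.108·1e-09) = 9.623e+04 rad/s.
Step 3 — f₀ = ω₀/(2π) = 1.531e+04 Hz.
Step 4 — Series Q: Q = ω₀L/R = 9.623e+04·0.108/3010 = 3.453.

(a) f₀ = 1.531e+04 Hz  (b) Q = 3.453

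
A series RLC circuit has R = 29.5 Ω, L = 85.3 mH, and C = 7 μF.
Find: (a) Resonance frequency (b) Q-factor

Step 1 — Resonance condition Im(Z)=0 gives ω₀ = 1/√(LC).
Step 2 — ω₀ = 1/√(0.0853·7e-06) = 1294 rad/s.
Step 3 — f₀ = ω₀/(2π) = 206 Hz.
Step 4 — Series Q: Q = ω₀L/R = 1294·0.0853/29.5 = 3.742.

(a) f₀ = 206 Hz  (b) Q = 3.742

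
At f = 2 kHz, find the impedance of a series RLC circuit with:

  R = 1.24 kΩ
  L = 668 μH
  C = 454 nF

Step 1 — Angular frequency: ω = 2π·f = 2π·2000 = 1.257e+04 rad/s.
Step 2 — Component impedances:
  R: Z = R = 1240 Ω
  L: Z = jωL = j·1.257e+04·0.000668 = 0 + j8.394 Ω
  C: Z = 1/(jωC) = -j/(ω·C) = 0 - j175.3 Ω
Step 3 — Series combination: Z_total = R + L + C = 1240 - j166.9 Ω = 1251∠-7.7° Ω.

Z = 1240 - j166.9 Ω = 1251∠-7.7° Ω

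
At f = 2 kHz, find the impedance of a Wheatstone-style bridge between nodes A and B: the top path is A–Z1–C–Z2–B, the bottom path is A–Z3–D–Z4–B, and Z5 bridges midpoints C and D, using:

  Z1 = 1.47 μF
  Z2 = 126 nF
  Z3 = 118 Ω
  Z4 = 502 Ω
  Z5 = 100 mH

Step 1 — Angular frequency: ω = 2π·f = 2π·2000 = 1.257e+04 rad/s.
Step 2 — Component impedances:
  Z1: Z = 1/(jωC) = -j/(ω·C) = 0 - j54.13 Ω
  Z2: Z = 1/(jωC) = -j/(ω·C) = 0 - j631.6 Ω
  Z3: Z = R = 118 Ω
  Z4: Z = R = 502 Ω
  Z5: Z = jωL = j·1.257e+04·0.1 = 0 + j1257 Ω
Step 3 — Bridge requires nodal analysis (the Z5 bridge couples midpoints C and D, so the two paths cannot be reduced to a simple series/parallel combination). Setting node B to ground and injecting 1 A at node A, the 3-node admittance system at A, C, D solves to V_A = Z_AB = 343.3 - j308 Ω = 461.2∠-41.9° Ω.

Z = 343.3 - j308 Ω = 461.2∠-41.9° Ω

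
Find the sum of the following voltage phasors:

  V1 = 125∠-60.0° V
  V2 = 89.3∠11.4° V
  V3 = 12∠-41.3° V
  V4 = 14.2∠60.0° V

Step 1 — Convert each phasor to rectangular form:
  V1 = 125·(cos(-60.0°) + j·sin(-60.0°)) = 62.5 - j108.3 V
  V2 = 89.3·(cos(11.4°) + j·sin(11.4°)) = 87.54 + j17.65 V
  V3 = 12·(cos(-41.3°) + j·sin(-41.3°)) = 9.015 - j7.92 V
  V4 = 14.2·(cos(60.0°) + j·sin(60.0°)) = 7.1 + j12.3 V
Step 2 — Sum components: V_total = 166.2 - j86.22 V.
Step 3 — Convert to polar: |V_total| = 187.2 V, ∠V_total = -27.4°.

V_total = 187.2∠-27.4° V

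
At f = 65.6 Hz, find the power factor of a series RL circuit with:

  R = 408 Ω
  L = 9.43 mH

Step 1 — Angular frequency: ω = 2π·f = 2π·65.6 = 412.2 rad/s.
Step 2 — Component impedances:
  R: Z = R = 408 Ω
  L: Z = jωL = j·412.2·0.00943 = 0 + j3.887 Ω
Step 3 — Series combination: Z_total = R + L = 408 + j3.887 Ω = 408∠0.5° Ω.
Step 4 — Power factor: PF = cos(φ) = Re(Z)/|Z| = 408/408 = 1.
Step 5 — Type: Im(Z) = 3.887 ⇒ lagging (phase φ = 0.5°).

PF = 1 (lagging, φ = 0.5°)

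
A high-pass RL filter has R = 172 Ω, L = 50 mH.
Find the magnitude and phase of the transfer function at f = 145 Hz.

Step 1 — Angular frequency: ω = 2π·145 = 911.1 rad/s.
Step 2 — Transfer function: H(jω) = jωL/(R + jωL).
Step 3 — Numerator jωL = j·45.55; denominator R + jωL = 172 + j45.55.
Step 4 — H = 0.06554 + j0.2475.
Step 5 — Magnitude: |H| = 0.256 (-11.8 dB); phase: φ = 75.2°.

|H| = 0.256 (-11.8 dB), φ = 75.2°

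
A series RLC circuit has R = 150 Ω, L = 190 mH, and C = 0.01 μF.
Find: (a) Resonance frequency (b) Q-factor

Step 1 — Resonance condition Im(Z)=0 gives ω₀ = 1/√(LC).
Step 2 — ω₀ = 1/√(0.19·1e-08) = 2.294e+04 rad/s.
Step 3 — f₀ = ω₀/(2π) = 3651 Hz.
Step 4 — Series Q: Q = ω₀L/R = 2.294e+04·0.19/150 = 29.06.

(a) f₀ = 3651 Hz  (b) Q = 29.06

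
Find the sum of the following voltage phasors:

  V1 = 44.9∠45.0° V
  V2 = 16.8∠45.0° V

Step 1 — Convert each phasor to rectangular form:
  V1 = 44.9·(cos(45.0°) + j·sin(45.0°)) = 31.75 + j31.75 V
  V2 = 16.8·(cos(45.0°) + j·sin(45.0°)) = 11.88 + j11.88 V
Step 2 — Sum components: V_total = 43.63 + j43.63 V.
Step 3 — Convert to polar: |V_total| = 61.7 V, ∠V_total = 45.0°.

V_total = 61.7∠45.0° V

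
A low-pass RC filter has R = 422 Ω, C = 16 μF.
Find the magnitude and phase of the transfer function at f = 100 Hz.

Step 1 — Angular frequency: ω = 2π·100 = 628.3 rad/s.
Step 2 — Transfer function: H(jω) = 1/(1 + jωRC).
Step 3 — Denominator: 1 + jωRC = 1 + j·628.3·422·1.6e-05 = 1 + j4.242.
Step 4 — H = 0.05264 - j0.2233.
Step 5 — Magnitude: |H| = 0.2294 (-12.8 dB); phase: φ = -76.7°.

|H| = 0.2294 (-12.8 dB), φ = -76.7°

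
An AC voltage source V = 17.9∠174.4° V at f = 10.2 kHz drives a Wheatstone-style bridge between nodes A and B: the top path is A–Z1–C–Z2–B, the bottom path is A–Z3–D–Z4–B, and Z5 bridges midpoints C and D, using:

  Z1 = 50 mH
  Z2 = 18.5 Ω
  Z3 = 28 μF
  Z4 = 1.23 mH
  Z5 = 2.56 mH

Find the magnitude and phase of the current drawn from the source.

Step 1 — Angular frequency: ω = 2π·f = 2π·1.02e+04 = 6.409e+04 rad/s.
Step 2 — Component impedances:
  Z1: Z = jωL = j·6.409e+04·0.05 = 0 + j3204 Ω
  Z2: Z = R = 18.5 Ω
  Z3: Z = 1/(jωC) = -j/(ω·C) = 0 - j0.5573 Ω
  Z4: Z = jωL = j·6.409e+04·0.00123 = 0 + j78.83 Ω
  Z5: Z = jωL = j·6.409e+04·0.00256 = 0 + j164.1 Ω
Step 3 — Bridge requires nodal analysis (the Z5 bridge couples midpoints C and D, so the two paths cannot be reduced to a simple series/parallel combination). Setting node B to ground and injecting 1 A at node A, the 3-node admittance system at A, C, D solves to V_A = Z_AB = 2.069 + j52 Ω = 52.04∠87.7° Ω.
Step 4 — Source phasor: V = 17.9∠174.4° V = -17.81 + j1.747 V.
Step 5 — Ohm's law: I = V / Z_total = (-17.81 + j1.747) / (2.069 + j52) = 0.01993 + j0.3434 A.
Step 6 — Convert to polar: |I| = 0.344 A, ∠I = 86.7°.

I = 0.344∠86.7° A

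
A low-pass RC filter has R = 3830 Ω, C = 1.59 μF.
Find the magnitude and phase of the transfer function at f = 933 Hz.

Step 1 — Angular frequency: ω = 2π·933 = 5862 rad/s.
Step 2 — Transfer function: H(jω) = 1/(1 + jωRC).
Step 3 — Denominator: 1 + jωRC = 1 + j·5862·3830·1.59e-06 = 1 + j35.7.
Step 4 — H = 0.0007841 - j0.02799.
Step 5 — Magnitude: |H| = 0.028 (-31.1 dB); phase: φ = -88.4°.

|H| = 0.028 (-31.1 dB), φ = -88.4°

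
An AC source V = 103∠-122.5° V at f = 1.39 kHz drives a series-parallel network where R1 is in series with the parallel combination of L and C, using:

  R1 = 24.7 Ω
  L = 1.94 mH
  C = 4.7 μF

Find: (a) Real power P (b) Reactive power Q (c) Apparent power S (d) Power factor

Step 1 — Angular frequency: ω = 2π·f = 2π·1390 = 8734 rad/s.
Step 2 — Component impedances:
  R1: Z = R = 24.7 Ω
  L: Z = jωL = j·8734·0.00194 = 0 + j16.94 Ω
  C: Z = 1/(jωC) = -j/(ω·C) = 0 - j24.36 Ω
Step 3 — Parallel branch: L || C = 1/(1/L + 1/C) = 0 + j55.64 Ω.
Step 4 — Series with R1: Z_total = R1 + (L || C) = 24.7 + j55.64 Ω = 60.88∠66.1° Ω.
Step 5 — Source phasor: V = 103∠-122.5° V = -55.34 - j86.87 V.
Step 6 — Current: I = V / Z = -1.673 + j0.2519 A = 1.692∠171.4° A.
Step 7 — Complex power: S = V·I* = 70.71 + j159.3 VA.
Step 8 — Real power: P = Re(S) = 70.71 W.
Step 9 — Reactive power: Q = Im(S) = 159.3 VAR.
Step 10 — Apparent power: |S| = 174.3 VA.
Step 11 — Power factor: PF = P/|S| = 0.4057 (lagging).

(a) P = 70.71 W  (b) Q = 159.3 VAR  (c) S = 174.3 VA  (d) PF = 0.4057 (lagging)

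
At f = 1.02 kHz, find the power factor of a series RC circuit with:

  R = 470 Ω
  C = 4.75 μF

Step 1 — Angular frequency: ω = 2π·f = 2π·1020 = 6409 rad/s.
Step 2 — Component impedances:
  R: Z = R = 470 Ω
  C: Z = 1/(jωC) = -j/(ω·C) = 0 - j32.85 Ω
Step 3 — Series combination: Z_total = R + C = 470 - j32.85 Ω = 471.1∠-4.0° Ω.
Step 4 — Power factor: PF = cos(φ) = Re(Z)/|Z| = 470/471.15 = 0.9976.
Step 5 — Type: Im(Z) = -32.85 ⇒ leading (phase φ = -4.0°).

PF = 0.9976 (leading, φ = -4.0°)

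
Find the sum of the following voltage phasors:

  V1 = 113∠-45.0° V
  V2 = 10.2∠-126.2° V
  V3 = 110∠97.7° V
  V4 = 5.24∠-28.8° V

Step 1 — Convert each phasor to rectangular form:
  V1 = 113·(cos(-45.0°) + j·sin(-45.0°)) = 79.9 - j79.9 V
  V2 = 10.2·(cos(-126.2°) + j·sin(-126.2°)) = -6.024 - j8.231 V
  V3 = 110·(cos(97.7°) + j·sin(97.7°)) = -14.74 + j109 V
  V4 = 5.24·(cos(-28.8°) + j·sin(-28.8°)) = 4.592 - j2.524 V
Step 2 — Sum components: V_total = 63.73 + j18.35 V.
Step 3 — Convert to polar: |V_total| = 66.32 V, ∠V_total = 16.1°.

V_total = 66.32∠16.1° V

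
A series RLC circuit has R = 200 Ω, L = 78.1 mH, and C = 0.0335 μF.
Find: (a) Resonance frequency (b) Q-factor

Step 1 — Resonance condition Im(Z)=0 gives ω₀ = 1/√(LC).
Step 2 — ω₀ = 1/√(0.0781·3.35e-08) = 1.955e+04 rad/s.
Step 3 — f₀ = ω₀/(2π) = 3112 Hz.
Step 4 — Series Q: Q = ω₀L/R = 1.955e+04·0.0781/200 = 7.634.

(a) f₀ = 3112 Hz  (b) Q = 7.634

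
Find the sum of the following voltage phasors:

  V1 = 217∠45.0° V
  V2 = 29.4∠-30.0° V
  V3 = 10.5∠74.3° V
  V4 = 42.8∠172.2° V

Step 1 — Convert each phasor to rectangular form:
  V1 = 217·(cos(45.0°) + j·sin(45.0°)) = 153.4 + j153.4 V
  V2 = 29.4·(cos(-30.0°) + j·sin(-30.0°)) = 25.46 - j14.7 V
  V3 = 10.5·(cos(74.3°) + j·sin(74.3°)) = 2.841 + j10.11 V
  V4 = 42.8·(cos(172.2°) + j·sin(172.2°)) = -42.4 + j5.809 V
Step 2 — Sum components: V_total = 139.3 + j154.7 V.
Step 3 — Convert to polar: |V_total| = 208.2 V, ∠V_total = 48.0°.

V_total = 208.2∠48.0° V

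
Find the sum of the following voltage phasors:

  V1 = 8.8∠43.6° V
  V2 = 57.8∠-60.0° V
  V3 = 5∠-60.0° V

Step 1 — Convert each phasor to rectangular form:
  V1 = 8.8·(cos(43.6°) + j·sin(43.6°)) = 6.373 + j6.069 V
  V2 = 57.8·(cos(-60.0°) + j·sin(-60.0°)) = 28.9 - j50.06 V
  V3 = 5·(cos(-60.0°) + j·sin(-60.0°)) = 2.5 - j4.33 V
Step 2 — Sum components: V_total = 37.77 - j48.32 V.
Step 3 — Convert to polar: |V_total| = 61.33 V, ∠V_total = -52.0°.

V_total = 61.33∠-52.0° V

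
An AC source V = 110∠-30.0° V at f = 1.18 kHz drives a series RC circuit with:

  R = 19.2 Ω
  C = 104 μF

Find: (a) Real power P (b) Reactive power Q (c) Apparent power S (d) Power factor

Step 1 — Angular frequency: ω = 2π·f = 2π·1180 = 7414 rad/s.
Step 2 — Component impedances:
  R: Z = R = 19.2 Ω
  C: Z = 1/(jωC) = -j/(ω·C) = 0 - j1.297 Ω
Step 3 — Series combination: Z_total = R + C = 19.2 - j1.297 Ω = 19.24∠-3.9° Ω.
Step 4 — Source phasor: V = 110∠-30.0° V = 95.26 - j55 V.
Step 5 — Current: I = V / Z = 5.132 - j2.518 A = 5.716∠-26.1° A.
Step 6 — Complex power: S = V·I* = 627.3 - j42.38 VA.
Step 7 — Real power: P = Re(S) = 627.3 W.
Step 8 — Reactive power: Q = Im(S) = -42.38 VAR.
Step 9 — Apparent power: |S| = 628.8 VA.
Step 10 — Power factor: PF = P/|S| = 0.9977 (leading).

(a) P = 627.3 W  (b) Q = -42.38 VAR  (c) S = 628.8 VA  (d) PF = 0.9977 (leading)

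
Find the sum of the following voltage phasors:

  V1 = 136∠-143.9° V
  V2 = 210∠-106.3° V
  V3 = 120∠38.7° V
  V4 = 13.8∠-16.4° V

Step 1 — Convert each phasor to rectangular form:
  V1 = 136·(cos(-143.9°) + j·sin(-143.9°)) = -109.9 - j80.13 V
  V2 = 210·(cos(-106.3°) + j·sin(-106.3°)) = -58.94 - j201.6 V
  V3 = 120·(cos(38.7°) + j·sin(38.7°)) = 93.65 + j75.03 V
  V4 = 13.8·(cos(-16.4°) + j·sin(-16.4°)) = 13.24 - j3.896 V
Step 2 — Sum components: V_total = -61.94 - j210.6 V.
Step 3 — Convert to polar: |V_total| = 219.5 V, ∠V_total = -106.4°.

V_total = 219.5∠-106.4° V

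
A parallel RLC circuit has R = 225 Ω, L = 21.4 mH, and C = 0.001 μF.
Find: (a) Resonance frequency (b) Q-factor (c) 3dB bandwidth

Step 1 — Resonance: ω₀ = 1/√(LC) = 1/√(0.0214·1e-09) = 2.162e+05 rad/s.
Step 2 — f₀ = ω₀/(2π) = 3.44e+04 Hz.
Step 3 — Parallel Q: Q = R/(ω₀L) = 225/(2.162e+05·0.0214) = 0.04864.
Step 4 — Bandwidth: Δω = ω₀/Q = 4.444e+06 rad/s; BW = Δω/(2π) = 7.074e+05 Hz.

(a) f₀ = 3.44e+04 Hz  (b) Q = 0.04864  (c) BW = 7.074e+05 Hz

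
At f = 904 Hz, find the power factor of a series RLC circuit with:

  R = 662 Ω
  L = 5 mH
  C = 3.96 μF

Step 1 — Angular frequency: ω = 2π·f = 2π·904 = 5680 rad/s.
Step 2 — Component impedances:
  R: Z = R = 662 Ω
  L: Z = jωL = j·5680·0.005 = 0 + j28.4 Ω
  C: Z = 1/(jωC) = -j/(ω·C) = 0 - j44.46 Ω
Step 3 — Series combination: Z_total = R + L + C = 662 - j16.06 Ω = 662.2∠-1.4° Ω.
Step 4 — Power factor: PF = cos(φ) = Re(Z)/|Z| = 662/662.2 = 0.9997.
Step 5 — Type: Im(Z) = -16.06 ⇒ leading (phase φ = -1.4°).

PF = 0.9997 (leading, φ = -1.4°)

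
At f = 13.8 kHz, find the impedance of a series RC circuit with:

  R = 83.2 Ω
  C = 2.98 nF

Step 1 — Angular frequency: ω = 2π·f = 2π·1.38e+04 = 8.671e+04 rad/s.
Step 2 — Component impedances:
  R: Z = R = 83.2 Ω
  C: Z = 1/(jωC) = -j/(ω·C) = 0 - j3870 Ω
Step 3 — Series combination: Z_total = R + C = 83.2 - j3870 Ω = 3871∠-88.8° Ω.

Z = 83.2 - j3870 Ω = 3871∠-88.8° Ω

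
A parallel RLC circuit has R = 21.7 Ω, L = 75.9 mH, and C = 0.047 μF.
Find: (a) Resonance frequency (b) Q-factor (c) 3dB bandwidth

Step 1 — Resonance: ω₀ = 1/√(LC) = 1/√(0.0759·4.7e-08) = 1.674e+04 rad/s.
Step 2 — f₀ = ω₀/(2π) = 2665 Hz.
Step 3 — Parallel Q: Q = R/(ω₀L) = 21.7/(1.674e+04·0.0759) = 0.01708.
Step 4 — Bandwidth: Δω = ω₀/Q = 9.805e+05 rad/s; BW = Δω/(2π) = 1.56e+05 Hz.

(a) f₀ = 2665 Hz  (b) Q = 0.01708  (c) BW = 1.56e+05 Hz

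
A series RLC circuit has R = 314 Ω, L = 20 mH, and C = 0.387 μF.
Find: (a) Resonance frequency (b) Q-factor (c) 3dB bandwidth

Step 1 — Resonance: ω₀ = 1/√(LC) = 1/√(0.02·3.87e-07) = 1.137e+04 rad/s.
Step 2 — f₀ = ω₀/(2π) = 1809 Hz.
Step 3 — Series Q: Q = ω₀L/R = 1.137e+04·0.02/314 = 0.724.
Step 4 — Bandwidth: Δω = ω₀/Q = 1.57e+04 rad/s; BW = Δω/(2π) = 2499 Hz.

(a) f₀ = 1809 Hz  (b) Q = 0.724  (c) BW = 2499 Hz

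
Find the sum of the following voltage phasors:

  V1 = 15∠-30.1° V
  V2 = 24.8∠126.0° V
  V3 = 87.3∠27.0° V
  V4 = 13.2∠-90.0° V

Step 1 — Convert each phasor to rectangular form:
  V1 = 15·(cos(-30.1°) + j·sin(-30.1°)) = 12.98 - j7.523 V
  V2 = 24.8·(cos(126.0°) + j·sin(126.0°)) = -14.58 + j20.06 V
  V3 = 87.3·(cos(27.0°) + j·sin(27.0°)) = 77.78 + j39.63 V
  V4 = 13.2·(cos(-90.0°) + j·sin(-90.0°)) = 0 - j13.2 V
Step 2 — Sum components: V_total = 76.19 + j38.97 V.
Step 3 — Convert to polar: |V_total| = 85.58 V, ∠V_total = 27.1°.

V_total = 85.58∠27.1° V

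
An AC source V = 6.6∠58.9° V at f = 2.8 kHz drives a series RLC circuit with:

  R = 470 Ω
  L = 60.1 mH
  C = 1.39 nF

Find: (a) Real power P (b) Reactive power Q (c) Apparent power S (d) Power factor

Step 1 — Angular frequency: ω = 2π·f = 2π·2800 = 1.759e+04 rad/s.
Step 2 — Component impedances:
  R: Z = R = 470 Ω
  L: Z = jωL = j·1.759e+04·0.0601 = 0 + j1057 Ω
  C: Z = 1/(jωC) = -j/(ω·C) = 0 - j4.089e+04 Ω
Step 3 — Series combination: Z_total = R + L + C = 470 - j3.984e+04 Ω = 3.984e+04∠-89.3° Ω.
Step 4 — Source phasor: V = 6.6∠58.9° V = 3.409 + j5.651 V.
Step 5 — Current: I = V / Z = -0.0001408 + j8.724e-05 A = 0.0001657∠148.2° A.
Step 6 — Complex power: S = V·I* = 1.29e-05 - j0.001093 VA.
Step 7 — Real power: P = Re(S) = 1.29e-05 W.
Step 8 — Reactive power: Q = Im(S) = -0.001093 VAR.
Step 9 — Apparent power: |S| = 0.001093 VA.
Step 10 — Power factor: PF = P/|S| = 0.0118 (leading).

(a) P = 1.29e-05 W  (b) Q = -0.001093 VAR  (c) S = 0.001093 VA  (d) PF = 0.0118 (leading)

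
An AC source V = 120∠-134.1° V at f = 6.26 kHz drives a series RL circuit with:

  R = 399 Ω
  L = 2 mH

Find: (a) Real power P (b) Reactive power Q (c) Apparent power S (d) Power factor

Step 1 — Angular frequency: ω = 2π·f = 2π·6260 = 3.933e+04 rad/s.
Step 2 — Component impedances:
  R: Z = R = 399 Ω
  L: Z = jωL = j·3.933e+04·0.002 = 0 + j78.67 Ω
Step 3 — Series combination: Z_total = R + L = 399 + j78.67 Ω = 406.7∠11.2° Ω.
Step 4 — Source phasor: V = 120∠-134.1° V = -83.51 - j86.18 V.
Step 5 — Current: I = V / Z = -0.2425 - j0.1682 A = 0.2951∠-145.3° A.
Step 6 — Complex power: S = V·I* = 34.74 + j6.849 VA.
Step 7 — Real power: P = Re(S) = 34.74 W.
Step 8 — Reactive power: Q = Im(S) = 6.849 VAR.
Step 9 — Apparent power: |S| = 35.41 VA.
Step 10 — Power factor: PF = P/|S| = 0.9811 (lagging).

(a) P = 34.74 W  (b) Q = 6.849 VAR  (c) S = 35.41 VA  (d) PF = 0.9811 (lagging)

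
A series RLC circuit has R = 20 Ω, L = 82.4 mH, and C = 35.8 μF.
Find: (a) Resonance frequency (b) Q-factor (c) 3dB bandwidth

Step 1 — Resonance: ω₀ = 1/√(LC) = 1/√(0.0824·3.58e-05) = 582.2 rad/s.
Step 2 — f₀ = ω₀/(2π) = 92.66 Hz.
Step 3 — Series Q: Q = ω₀L/R = 582.2·0.0824/20 = 2.399.
Step 4 — Bandwidth: Δω = ω₀/Q = 242.7 rad/s; BW = Δω/(2π) = 38.63 Hz.

(a) f₀ = 92.66 Hz  (b) Q = 2.399  (c) BW = 38.63 Hz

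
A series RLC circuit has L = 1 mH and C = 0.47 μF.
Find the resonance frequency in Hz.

Step 1 — Resonance condition Im(Z)=0 gives ω₀ = 1/√(LC).
Step 2 — ω₀ = 1/√(0.001·4.7e-07) = 4.613e+04 rad/s.
Step 3 — f₀ = ω₀/(2π) = 7341 Hz.

f₀ = 7341 Hz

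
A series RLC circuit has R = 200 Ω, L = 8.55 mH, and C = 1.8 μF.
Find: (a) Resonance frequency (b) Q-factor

Step 1 — Resonance condition Im(Z)=0 gives ω₀ = 1/√(LC).
Step 2 — ω₀ = 1/√(0.00855·1.8e-06) = 8061 rad/s.
Step 3 — f₀ = ω₀/(2π) = 1283 Hz.
Step 4 — Series Q: Q = ω₀L/R = 8061·0.00855/200 = 0.3446.

(a) f₀ = 1283 Hz  (b) Q = 0.3446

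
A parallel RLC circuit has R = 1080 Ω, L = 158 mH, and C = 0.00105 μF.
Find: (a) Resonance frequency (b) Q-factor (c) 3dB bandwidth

Step 1 — Resonance: ω₀ = 1/√(LC) = 1/√(0.158·1.05e-09) = 7.764e+04 rad/s.
Step 2 — f₀ = ω₀/(2π) = 1.236e+04 Hz.
Step 3 — Parallel Q: Q = R/(ω₀L) = 1080/(7.764e+04·0.158) = 0.08804.
Step 4 — Bandwidth: Δω = ω₀/Q = 8.818e+05 rad/s; BW = Δω/(2π) = 1.403e+05 Hz.

(a) f₀ = 1.236e+04 Hz  (b) Q = 0.08804  (c) BW = 1.403e+05 Hz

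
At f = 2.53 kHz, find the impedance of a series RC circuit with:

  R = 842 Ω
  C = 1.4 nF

Step 1 — Angular frequency: ω = 2π·f = 2π·2530 = 1.59e+04 rad/s.
Step 2 — Component impedances:
  R: Z = R = 842 Ω
  C: Z = 1/(jωC) = -j/(ω·C) = 0 - j4.493e+04 Ω
Step 3 — Series combination: Z_total = R + C = 842 - j4.493e+04 Ω = 4.494e+04∠-88.9° Ω.

Z = 842 - j4.493e+04 Ω = 4.494e+04∠-88.9° Ω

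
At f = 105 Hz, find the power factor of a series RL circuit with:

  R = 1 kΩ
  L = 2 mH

Step 1 — Angular frequency: ω = 2π·f = 2π·105 = 659.7 rad/s.
Step 2 — Component impedances:
  R: Z = R = 1000 Ω
  L: Z = jωL = j·659.7·0.002 = 0 + j1.319 Ω
Step 3 — Series combination: Z_total = R + L = 1000 + j1.319 Ω = 1000∠0.1° Ω.
Step 4 — Power factor: PF = cos(φ) = Re(Z)/|Z| = 1000/1000 = 1.
Step 5 — Type: Im(Z) = 1.319 ⇒ lagging (phase φ = 0.1°).

PF = 1 (lagging, φ = 0.1°)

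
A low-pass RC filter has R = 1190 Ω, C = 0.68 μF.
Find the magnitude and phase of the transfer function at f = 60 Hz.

Step 1 — Angular frequency: ω = 2π·60 = 377 rad/s.
Step 2 — Transfer function: H(jω) = 1/(1 + jωRC).
Step 3 — Denominator: 1 + jωRC = 1 + j·377·1190·6.8e-07 = 1 + j0.3051.
Step 4 — H = 0.9149 - j0.2791.
Step 5 — Magnitude: |H| = 0.9565 (-0.4 dB); phase: φ = -17.0°.

|H| = 0.9565 (-0.4 dB), φ = -17.0°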